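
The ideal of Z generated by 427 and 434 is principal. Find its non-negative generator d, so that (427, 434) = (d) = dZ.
(427, 434) = (7); d = 7

In the PID Z, (a, b) is generated by gcd(a, b). Compute gcd(434, 427) with the extended Euclidean algorithm, tracking rows (r, s, t) with s·434 + t·427 = r:
  row A: (434, 1, 0)   [1·434 + 0·427 = 434]
  row B: (427, 0, 1)   [0·434 + 1·427 = 427]
  434 = 1·427 + 7   → row C = row A − 1·row B = (7, 1, −1)   [check: 1·434 − 1·427 = 7]
  427 = 61·7 + 0   → remainder 0, stop. gcd = 7 (last nonzero row C).
So gcd(427, 434) = 7, with Bézout identity 1·434 − 1·427 = 7. Containment (⊇): the Bézout identity exhibits 7 as an element of (427, 434), giving (7) ⊆ (427, 434). Containment (⊆): since 7 | 427 and 7 | 434 (427 = 7·61, 434 = 7·62), every Z-linear combination of 427 and 434 is divisible by 7, so (427, 434) ⊆ (7). Therefore (427, 434) = (7), d = 7.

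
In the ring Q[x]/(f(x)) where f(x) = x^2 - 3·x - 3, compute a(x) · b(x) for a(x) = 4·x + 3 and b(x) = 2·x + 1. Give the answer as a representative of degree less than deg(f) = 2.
First multiply in Q[x] without reducing: a · b = 8·x^2 + 10·x + 3. Now divide by f(x) = x^2 - 3·x - 3, eliminating the leading term at each step:
  leading term 8·x^2: subtract (8)·f(x) = 8·x^2 - 24·x - 24, leaving 34·x + 27
The degree is now < 2, so this is the remainder. Hence a · b ≡ 34·x + 27 in Q[x]/(f).

Final answer: a · b ≡ 34·x + 27 (mod f(x))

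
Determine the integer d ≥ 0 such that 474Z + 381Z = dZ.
In the PID Z, (a, b) is generated by gcd(a, b). Compute gcd(474, 381) with the extended Euclidean algorithm, tracking rows (r, s, t) with s·474 + t·381 = r:
  row A: (474, 1, 0)   [1·474 + 0·381 = 474]
  row B: (381, 0, 1)   [0·474 + 1·381 = 381]
  474 = 1·381 + 93   → row C = row A − 1·row B = (93, 1, −1)   [check: 1·474 − 1·381 = 93]
  381 = 4·93 + 9   → row D = row B − 4·row C = (9, −4, 5)   [check: −4·474 + 5·381 = 9]
  93 = 10·9 + 3   → row E = row C − 10·row D = (3, 41, −51)   [check: 41·474 − 51·381 = 3]
  9 = 3·3 + 0   → remainder 0, stop. gcd = 3 (last nonzero row E).
So gcd(474, 381) = 3, with Bézout identity 41·474 − 51·381 = 3. Containment (⊇): the Bézout identity exhibits 3 as an element of (474, 381), giving (3) ⊆ (474, 381). Containment (⊆): since 3 | 474 and 3 | 381 (474 = 3·158, 381 = 3·127), every Z-linear combination of 474 and 381 is divisible by 3, so (474, 381) ⊆ (3). Therefore (474, 381) = (3), d = 3.

Final answer: (474, 381) = (3); d = 3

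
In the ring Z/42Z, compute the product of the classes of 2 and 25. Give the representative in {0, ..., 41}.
Both factors are already reduced mod 42. 2 · 25 = 50. Dividing by 42: 50 = 1·42 + 8. So (2 · 25) mod 42 = 8.

Final answer: 8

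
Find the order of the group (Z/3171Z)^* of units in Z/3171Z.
(Z/3171Z)^* consists of the classes a with gcd(a, 3171) = 1, so its order is φ(3171). φ is multiplicative, with φ(p^e) = p^e − p^(e−1). Factorise 3171 = 3 · 7 · 151. Then
  φ(3171) = (3 − 1) · (7 − 1) · (151 − 1) = 2 · 6 · 150 = 1800.
Thus |(Z/3171Z)^*| = 1800.

Final answer: |(Z/3171Z)^*| = 1800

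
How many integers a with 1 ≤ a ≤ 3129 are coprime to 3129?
1776

The number of a ∈ {1, ..., 3129} with gcd(a, 3129) = 1 is by definition Euler's totient φ(3129). φ is multiplicative, with φ(p^e) = p^e − p^(e−1). Factorise 3129 = 3 · 7 · 149. Then
  φ(3129) = (3 − 1) · (7 − 1) · (149 − 1) = 2 · 6 · 148 = 1776.
So there are 1776 such integers.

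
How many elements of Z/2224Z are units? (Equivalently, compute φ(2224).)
An element a ∈ Z/2224Z is a unit iff gcd(a, 2224) = 1, so the number of units is φ(2224). φ is multiplicative, with φ(p^e) = p^e − p^(e−1). Factorise 2224 = 2^4 · 139. Then
  φ(2224) = (2^4 − 2^3) · (139 − 1) = 8 · 138 = 1104.

Final answer: Z/2224Z has φ(2224) = 1104 units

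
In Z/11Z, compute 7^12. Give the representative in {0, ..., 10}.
5

Use repeated squaring. Binary(12) = 1100. Walk through the bits of the exponent 12 left-to-right: at each bit after the leading one, square the running value, then multiply by 7 if the bit is 1 (always reducing mod 11):
  bit 1 = 1 (leading): start with 7.
  bit 2 = 1: square 7^2 = 49 ≡ 5; bit is 1, so multiply 5·7 = 35 ≡ 2 (mod 11).
  bit 3 = 0: square 2^2 = 4 (mod 11).
  bit 4 = 0: square 4^2 = 16 ≡ 5 (mod 11).
Final value: 7^12 ≡ 5 (mod 11).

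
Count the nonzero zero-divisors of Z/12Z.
Z/12Z has 7 nonzero zero-divisors

In Z/12Z each nonzero element is either a unit (gcd with 12 is 1) or a zero-divisor (gcd > 1). The number of units is φ(12): factorise 12 = 2^2 · 3, so φ(12) = (2^2 − 2^1) · (3 − 1) = 2 · 2 = 4. The nonzero elements number 12 − 1 = 11. Hence the nonzero zero-divisors number 11 − 4 = 7.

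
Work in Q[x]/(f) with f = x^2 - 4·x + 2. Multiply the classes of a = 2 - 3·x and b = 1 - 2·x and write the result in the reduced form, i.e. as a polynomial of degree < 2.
a · b ≡ 17·x - 10 (mod f(x))

First multiply in Q[x] without reducing: a · b = 6·x^2 - 7·x + 2. Now divide by f(x) = x^2 - 4·x + 2, eliminating the leading term at each step:
  leading term 6·x^2: subtract (6)·f(x) = 6·x^2 - 24·x + 12, leaving 17·x - 10
The degree is now < 2, so this is the remainder. Hence a · b ≡ 17·x - 10 in Q[x]/(f).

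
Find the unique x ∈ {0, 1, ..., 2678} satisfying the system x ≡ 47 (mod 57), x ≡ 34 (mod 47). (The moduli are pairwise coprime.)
x ≡ 2384 (mod 2679); the representative in [0, 2679) is 2384

The moduli 57, 47 are pairwise coprime, so by the CRT there is a unique solution mod 57·47 = 2679.
Solve by successive substitution. Start with x ≡ 47 (mod 57).
  Combine with x ≡ 34 (mod 47): write x = 47 + 57·t and require 47 + 57·t ≡ 34 (mod 47), i.e. 57·t ≡ 34 − 47 ≡ 34 (mod 47). Since 57^(−1) ≡ 33 (mod 47) (57 ≡ 10 (mod 47)), t ≡ 33·34 ≡ 41 (mod 47). So x ≡ 47 + 57·41 = 2384 (mod 2679).
Unique solution in [0, 2679): x = 2384.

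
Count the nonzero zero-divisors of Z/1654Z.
Z/1654Z has 827 nonzero zero-divisors

In Z/1654Z each nonzero element is either a unit (gcd with 1654 is 1) or a zero-divisor (gcd > 1). The number of units is φ(1654): factorise 1654 = 2 · 827, so φ(1654) = (2 − 1) · (827 − 1) = 1 · 826 = 826. The nonzero elements number 1654 − 1 = 1653. Hence the nonzero zero-divisors number 1653 − 826 = 827.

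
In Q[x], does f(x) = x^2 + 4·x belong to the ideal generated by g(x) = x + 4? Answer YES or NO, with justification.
In Q[x] the ideal (g) consists of all multiples of g, so f ∈ (g) iff g | f, i.e. iff the remainder of f on division by g is 0. Divide f by g (g is monic, so eliminate the leading term of the running remainder at each step):
  leading term x^2: subtract (x)·g(x) = x^2 + 4·x, leaving 0
The remainder is 0, so f(x) = g(x) · h(x) with h(x) = x. Hence g | f, i.e. f ∈ (g).

Final answer: YES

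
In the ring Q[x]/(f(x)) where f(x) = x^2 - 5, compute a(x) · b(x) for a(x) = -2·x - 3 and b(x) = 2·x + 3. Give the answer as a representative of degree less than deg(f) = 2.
a · b ≡ -12·x - 29 (mod f(x))

First multiply in Q[x] without reducing: a · b = -4·x^2 - 12·x - 9. Now divide by f(x) = x^2 - 5, eliminating the leading term at each step:
  leading term -4·x^2: subtract (-4)·f(x) = 20 - 4·x^2, leaving -12·x - 29
The degree is now < 2, so this is the remainder. Hence a · b ≡ -12·x - 29 in Q[x]/(f).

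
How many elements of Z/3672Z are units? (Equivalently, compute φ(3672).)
Z/3672Z has φ(3672) = 1152 units

An element a ∈ Z/3672Z is a unit iff gcd(a, 3672) = 1, so the number of units is φ(3672). φ is multiplicative, with φ(p^e) = p^e − p^(e−1). Factorise 3672 = 2^3 · 3^3 · 17. Then
  φ(3672) = (2^3 − 2^2) · (3^3 − 3^2) · (17 − 1) = 4 · 18 · 16 = 1152.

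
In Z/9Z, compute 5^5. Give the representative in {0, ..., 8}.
Use repeated squaring. Binary(5) = 101. Walk through the bits of the exponent 5 left-to-right: at each bit after the leading one, square the running value, then multiply by 5 if the bit is 1 (always reducing mod 9):
  bit 1 = 1 (leading): start with 5.
  bit 2 = 0: square 5^2 = 25 ≡ 7 (mod 9).
  bit 3 = 1: square 7^2 = 49 ≡ 4; bit is 1, so multiply 4·5 = 20 ≡ 2 (mod 9).
Final value: 5^5 ≡ 2 (mod 9).

Final answer: 2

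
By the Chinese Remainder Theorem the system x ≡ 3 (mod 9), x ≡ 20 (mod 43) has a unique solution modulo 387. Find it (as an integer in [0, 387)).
x ≡ 192 (mod 387); the representative in [0, 387) is 192

The moduli 9, 43 are pairwise coprime, so by the CRT there is a unique solution mod 9·43 = 387.
Solve by successive substitution. Start with x ≡ 3 (mod 9).
  Combine with x ≡ 20 (mod 43): write x = 3 + 9·t and require 3 + 9·t ≡ 20 (mod 43), i.e. 9·t ≡ 20 − 3 ≡ 17 (mod 43). Since 9^(−1) ≡ 24 (mod 43), t ≡ 24·17 ≡ 21 (mod 43). So x ≡ 3 + 9·21 = 192 (mod 387).
Unique solution in [0, 387): x = 192.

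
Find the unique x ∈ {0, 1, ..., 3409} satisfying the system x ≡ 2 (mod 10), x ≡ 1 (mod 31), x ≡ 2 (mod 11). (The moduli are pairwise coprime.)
x ≡ 2202 (mod 3410); the representative in [0, 3410) is 2202

The moduli 10, 31, 11 are pairwise coprime, so by the CRT there is a unique solution mod 10·31·11 = 3410.
Solve by successive substitution. Start with x ≡ 2 (mod 10).
  Combine with x ≡ 1 (mod 31): write x = 2 + 10·t and require 2 + 10·t ≡ 1 (mod 31), i.e. 10·t ≡ 1 − 2 ≡ 30 (mod 31). Since 10^(−1) ≡ 28 (mod 31), t ≡ 28·30 ≡ 3 (mod 31). So x ≡ 2 + 10·3 = 32 (mod 310).
  Combine with x ≡ 2 (mod 11): write x = 32 + 310·t and require 32 + 310·t ≡ 2 (mod 11), i.e. 310·t ≡ 2 − 32 ≡ 3 (mod 11). Since 310^(−1) ≡ 6 (mod 11) (310 ≡ 2 (mod 11)), t ≡ 6·3 ≡ 7 (mod 11). So x ≡ 32 + 310·7 = 2202 (mod 3410).
Unique solution in [0, 3410): x = 2202.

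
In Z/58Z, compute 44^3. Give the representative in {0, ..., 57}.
40

Use repeated squaring. Binary(3) = 11. Walk through the bits of the exponent 3 left-to-right: at each bit after the leading one, square the running value, then multiply by 44 if the bit is 1 (always reducing mod 58):
  bit 1 = 1 (leading): start with 44.
  bit 2 = 1: square 44^2 = 1936 ≡ 22; bit is 1, so multiply 22·44 = 968 ≡ 40 (mod 58).
Final value: 44^3 ≡ 40 (mod 58).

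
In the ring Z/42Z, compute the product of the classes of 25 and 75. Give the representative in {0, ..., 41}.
27

Reduce the factors first: 75 ≡ 33 (mod 42), so 25 · 75 ≡ 25 · 33 (mod 42). 25 · 33 = 825. Dividing by 42: 825 = 19·42 + 27. So (25 · 75) mod 42 = 27.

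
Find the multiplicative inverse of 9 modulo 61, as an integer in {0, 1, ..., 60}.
9^(−1) ≡ 34 (mod 61)

Apply the extended Euclidean algorithm to (61, 9), tracking rows (r, s, t) with s·61 + t·9 = r. Each division r_prev = q·r_cur + r_new produces the new row as (previous row) − q·(current row):
  row A: (61, 1, 0)   [1·61 + 0·9 = 61]
  row B: (9, 0, 1)   [0·61 + 1·9 = 9]
  61 = 6·9 + 7   → row C = row A − 6·row B = (7, 1, −6)   [check: 1·61 − 6·9 = 7]
  9 = 1·7 + 2   → row D = row B − 1·row C = (2, −1, 7)   [check: −1·61 + 7·9 = 2]
  7 = 3·2 + 1   → row E = row C − 3·row D = (1, 4, −27)   [check: 4·61 − 27·9 = 1]
  2 = 2·1 + 0   → remainder 0, stop. gcd = 1 (last nonzero row E).
The gcd is 1, so 9 is invertible mod 61. The last nonzero row gives 4·61 − 27·9 = 1, so t = −27. So 9^(−1) ≡ −27 ≡ 34 (mod 61). Verify: 9 · 34 = 306 ≡ 1 (mod 61). ✓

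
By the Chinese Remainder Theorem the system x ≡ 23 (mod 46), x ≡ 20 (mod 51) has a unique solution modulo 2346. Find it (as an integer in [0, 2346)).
The moduli 46, 51 are pairwise coprime, so by the CRT there is a unique solution mod 46·51 = 2346.
Solve by successive substitution. Start with x ≡ 23 (mod 46).
  Combine with x ≡ 20 (mod 51): write x = 23 + 46·t and require 23 + 46·t ≡ 20 (mod 51), i.e. 46·t ≡ 20 − 23 ≡ 48 (mod 51). Since 46^(−1) ≡ 10 (mod 51), t ≡ 10·48 ≡ 21 (mod 51). So x ≡ 23 + 46·21 = 989 (mod 2346).
Unique solution in [0, 2346): x = 989.

Final answer: x ≡ 989 (mod 2346); the representative in [0, 2346) is 989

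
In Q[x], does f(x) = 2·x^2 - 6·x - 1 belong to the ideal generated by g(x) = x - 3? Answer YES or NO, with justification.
NO

In Q[x] the ideal (g) consists of all multiples of g, so f ∈ (g) iff g | f, i.e. iff the remainder of f on division by g is 0. Divide f by g (g is monic, so eliminate the leading term of the running remainder at each step):
  leading term 2·x^2: subtract (2·x)·g(x) = 2·x^2 - 6·x, leaving -1
The remainder r(x) = -1 ≠ 0 (and deg r < deg g), so g ∤ f, i.e. f ∉ (g).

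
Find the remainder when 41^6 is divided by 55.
36

Use repeated squaring. Binary(6) = 110. Walk through the bits of the exponent 6 left-to-right: at each bit after the leading one, square the running value, then multiply by 41 if the bit is 1 (always reducing mod 55):
  bit 1 = 1 (leading): start with 41.
  bit 2 = 1: square 41^2 = 1681 ≡ 31; bit is 1, so multiply 31·41 = 1271 ≡ 6 (mod 55).
  bit 3 = 0: square 6^2 = 36 (mod 55).
Final value: 41^6 ≡ 36 (mod 55).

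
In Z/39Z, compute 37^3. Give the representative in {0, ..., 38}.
31

Use repeated squaring. Binary(3) = 11. Walk through the bits of the exponent 3 left-to-right: at each bit after the leading one, square the running value, then multiply by 37 if the bit is 1 (always reducing mod 39):
  bit 1 = 1 (leading): start with 37.
  bit 2 = 1: square 37^2 = 1369 ≡ 4; bit is 1, so multiply 4·37 = 148 ≡ 31 (mod 39).
Final value: 37^3 ≡ 31 (mod 39).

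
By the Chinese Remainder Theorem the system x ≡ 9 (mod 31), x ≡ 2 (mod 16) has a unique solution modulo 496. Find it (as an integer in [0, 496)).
x ≡ 226 (mod 496); the representative in [0, 496) is 226

The moduli 31, 16 are pairwise coprime, so by the CRT there is a unique solution mod 31·16 = 496.
Solve by successive substitution. Start with x ≡ 9 (mod 31).
  Combine with x ≡ 2 (mod 16): write x = 9 + 31·t and require 9 + 31·t ≡ 2 (mod 16), i.e. 31·t ≡ 2 − 9 ≡ 9 (mod 16). Since 31^(−1) ≡ 15 (mod 16) (31 ≡ 15 (mod 16)), t ≡ 15·9 ≡ 7 (mod 16). So x ≡ 9 + 31·7 = 226 (mod 496).
Unique solution in [0, 496): x = 226.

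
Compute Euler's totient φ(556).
φ(556) = 276

φ is multiplicative, with φ(p^e) = p^e − p^(e−1). Factorise 556 = 2^2 · 139. Then
  φ(556) = (2^2 − 2^1) · (139 − 1) = 2 · 138 = 276.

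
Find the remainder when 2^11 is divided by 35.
18

Use repeated squaring. Binary(11) = 1011. Walk through the bits of the exponent 11 left-to-right: at each bit after the leading one, square the running value, then multiply by 2 if the bit is 1 (always reducing mod 35):
  bit 1 = 1 (leading): start with 2.
  bit 2 = 0: square 2^2 = 4 (mod 35).
  bit 3 = 1: square 4^2 = 16; bit is 1, so multiply 16·2 = 32 (mod 35).
  bit 4 = 1: square 32^2 = 1024 ≡ 9; bit is 1, so multiply 9·2 = 18 (mod 35).
Final value: 2^11 ≡ 18 (mod 35).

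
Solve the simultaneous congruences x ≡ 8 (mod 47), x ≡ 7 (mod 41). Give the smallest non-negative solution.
The moduli 47, 41 are pairwise coprime, so by the CRT there is a unique solution mod 47·41 = 1927.
Solve by successive substitution. Start with x ≡ 8 (mod 47).
  Combine with x ≡ 7 (mod 41): write x = 8 + 47·t and require 8 + 47·t ≡ 7 (mod 41), i.e. 47·t ≡ 7 − 8 ≡ 40 (mod 41). Since 47^(−1) ≡ 7 (mod 41) (47 ≡ 6 (mod 41)), t ≡ 7·40 ≡ 34 (mod 41). So x ≡ 8 + 47·34 = 1606 (mod 1927).
Unique solution in [0, 1927): x = 1606.

Final answer: x ≡ 1606 (mod 1927); the representative in [0, 1927) is 1606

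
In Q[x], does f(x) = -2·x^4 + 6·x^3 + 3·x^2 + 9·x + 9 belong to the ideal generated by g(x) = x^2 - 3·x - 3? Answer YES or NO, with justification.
In Q[x] the ideal (g) consists of all multiples of g, so f ∈ (g) iff g | f, i.e. iff the remainder of f on division by g is 0. Divide f by g (g is monic, so eliminate the leading term of the running remainder at each step):
  leading term -2·x^4: subtract (-2·x^2)·g(x) = -2·x^4 + 6·x^3 + 6·x^2, leaving -3·x^2 + 9·x + 9
  leading term -3·x^2: subtract (-3)·g(x) = -3·x^2 + 9·x + 9, leaving 0
The remainder is 0, so f(x) = g(x) · h(x) with h(x) = -2·x^2 - 3. Hence g | f, i.e. f ∈ (g).

Final answer: YES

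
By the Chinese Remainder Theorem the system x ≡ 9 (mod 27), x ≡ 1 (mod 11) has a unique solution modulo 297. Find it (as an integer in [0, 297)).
The moduli 27, 11 are pairwise coprime, so by the CRT there is a unique solution mod 27·11 = 297.
Solve by successive substitution. Start with x ≡ 9 (mod 27).
  Combine with x ≡ 1 (mod 11): write x = 9 + 27·t and require 9 + 27·t ≡ 1 (mod 11), i.e. 27·t ≡ 1 − 9 ≡ 3 (mod 11). Since 27^(−1) ≡ 9 (mod 11) (27 ≡ 5 (mod 11)), t ≡ 9·3 ≡ 5 (mod 11). So x ≡ 9 + 27·5 = 144 (mod 297).
Unique solution in [0, 297): x = 144.

Final answer: x ≡ 144 (mod 297); the representative in [0, 297) is 144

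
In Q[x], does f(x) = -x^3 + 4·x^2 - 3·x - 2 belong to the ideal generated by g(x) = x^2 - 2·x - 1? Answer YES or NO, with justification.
In Q[x] the ideal (g) consists of all multiples of g, so f ∈ (g) iff g | f, i.e. iff the remainder of f on division by g is 0. Divide f by g (g is monic, so eliminate the leading term of the running remainder at each step):
  leading term -x^3: subtract (-x)·g(x) = -x^3 + 2·x^2 + x, leaving 2·x^2 - 4·x - 2
  leading term 2·x^2: subtract (2)·g(x) = 2·x^2 - 4·x - 2, leaving 0
The remainder is 0, so f(x) = g(x) · h(x) with h(x) = 2 - x. Hence g | f, i.e. f ∈ (g).

Final answer: YES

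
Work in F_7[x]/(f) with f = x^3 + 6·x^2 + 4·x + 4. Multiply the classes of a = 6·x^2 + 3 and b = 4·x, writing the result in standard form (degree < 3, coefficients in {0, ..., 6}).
a · b ≡ 3·x^2 + 2 (mod f(x))

Multiply as integer polynomials: a · b = 24·x^3 + 12·x. Reducing coefficients mod 7: a · b ≡ 3·x^3 + 5·x. Now divide by f(x) = x^3 + 6·x^2 + 4·x + 4 in F_7[x], eliminating the leading term at each step:
  leading term 3·x^3: subtract (3)·f(x) = 3·x^3 + 4·x^2 + 5·x + 5, leaving 3·x^2 + 2 (coefficients mod 7)
The degree is now < 3, so this is the remainder. Hence a · b ≡ 3·x^2 + 2 in F_7[x]/(f).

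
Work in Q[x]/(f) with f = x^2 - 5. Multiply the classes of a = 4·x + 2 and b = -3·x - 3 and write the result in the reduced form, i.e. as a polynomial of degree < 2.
First multiply in Q[x] without reducing: a · b = -12·x^2 - 18·x - 6. Now divide by f(x) = x^2 - 5, eliminating the leading term at each step:
  leading term -12·x^2: subtract (-12)·f(x) = 60 - 12·x^2, leaving -18·x - 66
The degree is now < 2, so this is the remainder. Hence a · b ≡ -18·x - 66 in Q[x]/(f).

Final answer: a · b ≡ -18·x - 66 (mod f(x))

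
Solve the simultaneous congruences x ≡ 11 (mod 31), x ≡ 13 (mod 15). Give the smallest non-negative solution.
The moduli 31, 15 are pairwise coprime, so by the CRT there is a unique solution mod 31·15 = 465.
Solve by successive substitution. Start with x ≡ 11 (mod 31).
  Combine with x ≡ 13 (mod 15): write x = 11 + 31·t and require 11 + 31·t ≡ 13 (mod 15), i.e. 31·t ≡ 13 − 11 ≡ 2 (mod 15). Since 31^(−1) ≡ 1 (mod 15) (31 ≡ 1 (mod 15)), t ≡ 1·2 ≡ 2 (mod 15). So x ≡ 11 + 31·2 = 73 (mod 465).
Unique solution in [0, 465): x = 73.

Final answer: x ≡ 73 (mod 465); the representative in [0, 465) is 73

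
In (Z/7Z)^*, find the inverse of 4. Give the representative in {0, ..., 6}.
Apply the extended Euclidean algorithm to (7, 4), tracking rows (r, s, t) with s·7 + t·4 = r. Each division r_prev = q·r_cur + r_new produces the new row as (previous row) − q·(current row):
  row A: (7, 1, 0)   [1·7 + 0·4 = 7]
  row B: (4, 0, 1)   [0·7 + 1·4 = 4]
  7 = 1·4 + 3   → row C = row A − 1·row B = (3, 1, −1)   [check: 1·7 − 1·4 = 3]
  4 = 1·3 + 1   → row D = row B − 1·row C = (1, −1, 2)   [check: −1·7 + 2·4 = 1]
  3 = 3·1 + 0   → remainder 0, stop. gcd = 1 (last nonzero row D).
The gcd is 1, so 4 is invertible mod 7. The last nonzero row gives −1·7 + 2·4 = 1, so t = 2. So 4^(−1) ≡ 2 (mod 7). Verify: 4 · 2 = 8 ≡ 1 (mod 7). ✓

Final answer: 4^(−1) ≡ 2 (mod 7)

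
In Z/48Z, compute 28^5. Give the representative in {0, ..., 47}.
16

Use repeated squaring. Binary(5) = 101. Walk through the bits of the exponent 5 left-to-right: at each bit after the leading one, square the running value, then multiply by 28 if the bit is 1 (always reducing mod 48):
  bit 1 = 1 (leading): start with 28.
  bit 2 = 0: square 28^2 = 784 ≡ 16 (mod 48).
  bit 3 = 1: square 16^2 = 256 ≡ 16; bit is 1, so multiply 16·28 = 448 ≡ 16 (mod 48).
Final value: 28^5 ≡ 16 (mod 48).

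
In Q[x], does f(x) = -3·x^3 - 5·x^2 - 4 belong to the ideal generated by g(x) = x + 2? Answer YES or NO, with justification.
In Q[x] the ideal (g) consists of all multiples of g, so f ∈ (g) iff g | f, i.e. iff the remainder of f on division by g is 0. Divide f by g (g is monic, so eliminate the leading term of the running remainder at each step):
  leading term -3·x^3: subtract (-3·x^2)·g(x) = -3·x^3 - 6·x^2, leaving x^2 - 4
  leading term x^2: subtract (x)·g(x) = x^2 + 2·x, leaving -2·x - 4
  leading term -2·x: subtract (-2)·g(x) = -2·x - 4, leaving 0
The remainder is 0, so f(x) = g(x) · h(x) with h(x) = -3·x^2 + x - 2. Hence g | f, i.e. f ∈ (g).

Final answer: YES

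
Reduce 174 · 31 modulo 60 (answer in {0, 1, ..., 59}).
Reduce the factors first: 174 ≡ 54 (mod 60), so 174 · 31 ≡ 54 · 31 (mod 60). 54 · 31 = 1674. Dividing by 60: 1674 = 27·60 + 54. So (174 · 31) mod 60 = 54.

Final answer: 54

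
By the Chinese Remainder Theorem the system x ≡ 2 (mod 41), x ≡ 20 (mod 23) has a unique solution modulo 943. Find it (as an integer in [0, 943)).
x ≡ 43 (mod 943); the representative in [0, 943) is 43

The moduli 41, 23 are pairwise coprime, so by the CRT there is a unique solution mod 41·23 = 943.
Solve by successive substitution. Start with x ≡ 2 (mod 41).
  Combine with x ≡ 20 (mod 23): write x = 2 + 41·t and require 2 + 41·t ≡ 20 (mod 23), i.e. 41·t ≡ 20 − 2 ≡ 18 (mod 23). Since 41^(−1) ≡ 9 (mod 23) (41 ≡ 18 (mod 23)), t ≡ 9·18 ≡ 1 (mod 23). So x ≡ 2 + 41·1 = 43 (mod 943).
Unique solution in [0, 943): x = 43.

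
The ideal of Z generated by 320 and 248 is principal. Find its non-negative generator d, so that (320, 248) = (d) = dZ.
In the PID Z, (a, b) is generated by gcd(a, b). Compute gcd(320, 248) with the extended Euclidean algorithm, tracking rows (r, s, t) with s·320 + t·248 = r:
  row A: (320, 1, 0)   [1·320 + 0·248 = 320]
  row B: (248, 0, 1)   [0·320 + 1·248 = 248]
  320 = 1·248 + 72   → row C = row A − 1·row B = (72, 1, −1)   [check: 1·320 − 1·248 = 72]
  248 = 3·72 + 32   → row D = row B − 3·row C = (32, −3, 4)   [check: −3·320 + 4·248 = 32]
  72 = 2·32 + 8   → row E = row C − 2·row D = (8, 7, −9)   [check: 7·320 − 9·248 = 8]
  32 = 4·8 + 0   → remainder 0, stop. gcd = 8 (last nonzero row E).
So gcd(320, 248) = 8, with Bézout identity 7·320 − 9·248 = 8. Containment (⊇): the Bézout identity exhibits 8 as an element of (320, 248), giving (8) ⊆ (320, 248). Containment (⊆): since 8 | 320 and 8 | 248 (320 = 8·40, 248 = 8·31), every Z-linear combination of 320 and 248 is divisible by 8, so (320, 248) ⊆ (8). Therefore (320, 248) = (8), d = 8.

Final answer: (320, 248) = (8); d = 8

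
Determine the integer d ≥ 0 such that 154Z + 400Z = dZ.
In the PID Z, (a, b) is generated by gcd(a, b). Compute gcd(400, 154) with the extended Euclidean algorithm, tracking rows (r, s, t) with s·400 + t·154 = r:
  row A: (400, 1, 0)   [1·400 + 0·154 = 400]
  row B: (154, 0, 1)   [0·400 + 1·154 = 154]
  400 = 2·154 + 92   → row C = row A − 2·row B = (92, 1, −2)   [check: 1·400 − 2·154 = 92]
  154 = 1·92 + 62   → row D = row B − 1·row C = (62, −1, 3)   [check: −1·400 + 3·154 = 62]
  92 = 1·62 + 30   → row E = row C − 1·row D = (30, 2, −5)   [check: 2·400 − 5·154 = 30]
  62 = 2·30 + 2   → row F = row D − 2·row E = (2, −5, 13)   [check: −5·400 + 13·154 = 2]
  30 = 15·2 + 0   → remainder 0, stop. gcd = 2 (last nonzero row F).
So gcd(154, 400) = 2, with Bézout identity −5·400 + 13·154 = 2. Containment (⊇): the Bézout identity exhibits 2 as an element of (154, 400), giving (2) ⊆ (154, 400). Containment (⊆): since 2 | 154 and 2 | 400 (154 = 2·77, 400 = 2·200), every Z-linear combination of 154 and 400 is divisible by 2, so (154, 400) ⊆ (2). Therefore (154, 400) = (2), d = 2.

Final answer: (154, 400) = (2); d = 2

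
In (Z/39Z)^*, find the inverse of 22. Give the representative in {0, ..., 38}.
Apply the extended Euclidean algorithm to (39, 22), tracking rows (r, s, t) with s·39 + t·22 = r. Each division r_prev = q·r_cur + r_new produces the new row as (previous row) − q·(current row):
  row A: (39, 1, 0)   [1·39 + 0·22 = 39]
  row B: (22, 0, 1)   [0·39 + 1·22 = 22]
  39 = 1·22 + 17   → row C = row A − 1·row B = (17, 1, −1)   [check: 1·39 − 1·22 = 17]
  22 = 1·17 + 5   → row D = row B − 1·row C = (5, −1, 2)   [check: −1·39 + 2·22 = 5]
  17 = 3·5 + 2   → row E = row C − 3·row D = (2, 4, −7)   [check: 4·39 − 7·22 = 2]
  5 = 2·2 + 1   → row F = row D − 2·row E = (1, −9, 16)   [check: −9·39 + 16·22 = 1]
  2 = 2·1 + 0   → remainder 0, stop. gcd = 1 (last nonzero row F).
The gcd is 1, so 22 is invertible mod 39. The last nonzero row gives −9·39 + 16·22 = 1, so t = 16. So 22^(−1) ≡ 16 (mod 39). Verify: 22 · 16 = 352 ≡ 1 (mod 39). ✓

Final answer: 22^(−1) ≡ 16 (mod 39)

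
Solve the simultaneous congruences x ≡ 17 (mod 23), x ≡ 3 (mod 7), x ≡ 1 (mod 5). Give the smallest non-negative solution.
x ≡ 661 (mod 805); the representative in [0, 805) is 661

The moduli 23, 7, 5 are pairwise coprime, so by the CRT there is a unique solution mod 23·7·5 = 805.
Solve by successive substitution. Start with x ≡ 17 (mod 23).
  Combine with x ≡ 3 (mod 7): write x = 17 + 23·t and require 17 + 23·t ≡ 3 (mod 7), i.e. 23·t ≡ 3 − 17 ≡ 0 (mod 7). Since 23^(−1) ≡ 4 (mod 7) (23 ≡ 2 (mod 7)), t ≡ 4·0 ≡ 0 (mod 7). So x ≡ 17 + 23·0 = 17 (mod 161).
  Combine with x ≡ 1 (mod 5): write x = 17 + 161·t and require 17 + 161·t ≡ 1 (mod 5), i.e. 161·t ≡ 1 − 17 ≡ 4 (mod 5). Since 161^(−1) ≡ 1 (mod 5) (161 ≡ 1 (mod 5)), t ≡ 1·4 ≡ 4 (mod 5). So x ≡ 17 + 161·4 = 661 (mod 805).
Unique solution in [0, 805): x = 661.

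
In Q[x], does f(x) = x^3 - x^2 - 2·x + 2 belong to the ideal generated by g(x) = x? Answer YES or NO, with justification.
NO

In Q[x] the ideal (g) consists of all multiples of g, so f ∈ (g) iff g | f, i.e. iff the remainder of f on division by g is 0. Divide f by g (g is monic, so eliminate the leading term of the running remainder at each step):
  leading term x^3: subtract (x^2)·g(x) = x^3, leaving -x^2 - 2·x + 2
  leading term -x^2: subtract (-x)·g(x) = -x^2, leaving 2 - 2·x
  leading term -2·x: subtract (-2)·g(x) = -2·x, leaving 2
The remainder r(x) = 2 ≠ 0 (and deg r < deg g), so g ∤ f, i.e. f ∉ (g).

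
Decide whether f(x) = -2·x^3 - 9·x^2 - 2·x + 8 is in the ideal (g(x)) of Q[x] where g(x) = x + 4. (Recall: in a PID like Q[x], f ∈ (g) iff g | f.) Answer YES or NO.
YES

In Q[x] the ideal (g) consists of all multiples of g, so f ∈ (g) iff g | f, i.e. iff the remainder of f on division by g is 0. Divide f by g (g is monic, so eliminate the leading term of the running remainder at each step):
  leading term -2·x^3: subtract (-2·x^2)·g(x) = -2·x^3 - 8·x^2, leaving -x^2 - 2·x + 8
  leading term -x^2: subtract (-x)·g(x) = -x^2 - 4·x, leaving 2·x + 8
  leading term 2·x: subtract (2)·g(x) = 2·x + 8, leaving 0
The remainder is 0, so f(x) = g(x) · h(x) with h(x) = -2·x^2 - x + 2. Hence g | f, i.e. f ∈ (g).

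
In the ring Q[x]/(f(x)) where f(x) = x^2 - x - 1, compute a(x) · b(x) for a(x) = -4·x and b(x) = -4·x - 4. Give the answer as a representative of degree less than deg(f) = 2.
a · b ≡ 32·x + 16 (mod f(x))

First multiply in Q[x] without reducing: a · b = 16·x^2 + 16·x. Now divide by f(x) = x^2 - x - 1, eliminating the leading term at each step:
  leading term 16·x^2: subtract (16)·f(x) = 16·x^2 - 16·x - 16, leaving 32·x + 16
The degree is now < 2, so this is the remainder. Hence a · b ≡ 32·x + 16 in Q[x]/(f).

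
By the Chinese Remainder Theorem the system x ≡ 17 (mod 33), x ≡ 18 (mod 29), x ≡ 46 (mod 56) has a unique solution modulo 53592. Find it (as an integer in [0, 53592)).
The moduli 33, 29, 56 are pairwise coprime, so by the CRT there is a unique solution mod 33·29·56 = 53592.
Solve by successive substitution. Start with x ≡ 17 (mod 33).
  Combine with x ≡ 18 (mod 29): write x = 17 + 33·t and require 17 + 33·t ≡ 18 (mod 29), i.e. 33·t ≡ 18 − 17 ≡ 1 (mod 29). Since 33^(−1) ≡ 22 (mod 29) (33 ≡ 4 (mod 29)), t ≡ 22·1 ≡ 22 (mod 29). So x ≡ 17 + 33·22 = 743 (mod 957).
  Combine with x ≡ 46 (mod 56): write x = 743 + 957·t and require 743 + 957·t ≡ 46 (mod 56), i.e. 957·t ≡ 46 − 743 ≡ 31 (mod 56). Since 957^(−1) ≡ 45 (mod 56) (957 ≡ 5 (mod 56)), t ≡ 45·31 ≡ 51 (mod 56). So x ≡ 743 + 957·51 = 49550 (mod 53592).
Unique solution in [0, 53592): x = 49550.

Final answer: x ≡ 49550 (mod 53592); the representative in [0, 53592) is 49550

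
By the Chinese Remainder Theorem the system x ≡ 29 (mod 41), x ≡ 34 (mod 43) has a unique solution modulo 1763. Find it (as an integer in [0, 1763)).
The moduli 41, 43 are pairwise coprime, so by the CRT there is a unique solution mod 41·43 = 1763.
Solve by successive substitution. Start with x ≡ 29 (mod 41).
  Combine with x ≡ 34 (mod 43): write x = 29 + 41·t and require 29 + 41·t ≡ 34 (mod 43), i.e. 41·t ≡ 34 − 29 ≡ 5 (mod 43). Since 41^(−1) ≡ 21 (mod 43), t ≡ 21·5 ≡ 19 (mod 43). So x ≡ 29 + 41·19 = 808 (mod 1763).
Unique solution in [0, 1763): x = 808.

Final answer: x ≡ 808 (mod 1763); the representative in [0, 1763) is 808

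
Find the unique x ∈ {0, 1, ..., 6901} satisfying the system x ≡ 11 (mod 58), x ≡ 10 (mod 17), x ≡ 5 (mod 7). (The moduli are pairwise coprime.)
x ≡ 2679 (mod 6902); the representative in [0, 6902) is 2679

The moduli 58, 17, 7 are pairwise coprime, so by the CRT there is a unique solution mod 58·17·7 = 6902.
Solve by successive substitution. Start with x ≡ 11 (mod 58).
  Combine with x ≡ 10 (mod 17): write x = 11 + 58·t and require 11 + 58·t ≡ 10 (mod 17), i.e. 58·t ≡ 10 − 11 ≡ 16 (mod 17). Since 58^(−1) ≡ 5 (mod 17) (58 ≡ 7 (mod 17)), t ≡ 5·16 ≡ 12 (mod 17). So x ≡ 11 + 58·12 = 707 (mod 986).
  Combine with x ≡ 5 (mod 7): write x = 707 + 986·t and require 707 + 986·t ≡ 5 (mod 7), i.e. 986·t ≡ 5 − 707 ≡ 5 (mod 7). Since 986^(−1) ≡ 6 (mod 7) (986 ≡ 6 (mod 7)), t ≡ 6·5 ≡ 2 (mod 7). So x ≡ 707 + 986·2 = 2679 (mod 6902).
Unique solution in [0, 6902): x = 2679.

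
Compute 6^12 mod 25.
11

Use repeated squaring. Binary(12) = 1100. Walk through the bits of the exponent 12 left-to-right: at each bit after the leading one, square the running value, then multiply by 6 if the bit is 1 (always reducing mod 25):
  bit 1 = 1 (leading): start with 6.
  bit 2 = 1: square 6^2 = 36 ≡ 11; bit is 1, so multiply 11·6 = 66 ≡ 16 (mod 25).
  bit 3 = 0: square 16^2 = 256 ≡ 6 (mod 25).
  bit 4 = 0: square 6^2 = 36 ≡ 11 (mod 25).
Final value: 6^12 ≡ 11 (mod 25).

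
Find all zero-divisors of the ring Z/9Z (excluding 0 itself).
nonzero zero-divisors of Z/9Z = {3, 6}

An element a ∈ Z/9Z (with a ≠ 0) is a zero-divisor iff gcd(a, 9) > 1 (because a is a unit precisely when gcd(a, n) = 1, and in Z/nZ every nonzero, non-unit element is a zero-divisor). Scan a = 1, ..., 8 and keep those with gcd(a, 9) > 1:
  gcd(3, 9) = 3, gcd(6, 9) = 3.
All other a ∈ {1, ..., 8} have gcd(a, 9) = 1 and are units. So the nonzero zero-divisors are exactly the 2 values of a appearing in this scan.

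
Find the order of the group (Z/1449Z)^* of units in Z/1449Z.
(Z/1449Z)^* consists of the classes a with gcd(a, 1449) = 1, so its order is φ(1449). φ is multiplicative, with φ(p^e) = p^e − p^(e−1). Factorise 1449 = 3^2 · 7 · 23. Then
  φ(1449) = (3^2 − 3^1) · (7 − 1) · (23 − 1) = 6 · 6 · 22 = 792.
Thus |(Z/1449Z)^*| = 792.

Final answer: |(Z/1449Z)^*| = 792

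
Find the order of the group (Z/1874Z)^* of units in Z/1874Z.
|(Z/1874Z)^*| = 936

(Z/1874Z)^* consists of the classes a with gcd(a, 1874) = 1, so its order is φ(1874). φ is multiplicative, with φ(p^e) = p^e − p^(e−1). Factorise 1874 = 2 · 937. Then
  φ(1874) = (2 − 1) · (937 − 1) = 1 · 936 = 936.
Thus |(Z/1874Z)^*| = 936.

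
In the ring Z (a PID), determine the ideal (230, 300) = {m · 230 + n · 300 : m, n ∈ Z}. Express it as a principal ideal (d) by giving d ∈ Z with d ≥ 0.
(230, 300) = (10); d = 10

In the PID Z, (a, b) is generated by gcd(a, b). Compute gcd(300, 230) with the extended Euclidean algorithm, tracking rows (r, s, t) with s·300 + t·230 = r:
  row A: (300, 1, 0)   [1·300 + 0·230 = 300]
  row B: (230, 0, 1)   [0·300 + 1·230 = 230]
  300 = 1·230 + 70   → row C = row A − 1·row B = (70, 1, −1)   [check: 1·300 − 1·230 = 70]
  230 = 3·70 + 20   → row D = row B − 3·row C = (20, −3, 4)   [check: −3·300 + 4·230 = 20]
  70 = 3·20 + 10   → row E = row C − 3·row D = (10, 10, −13)   [check: 10·300 − 13·230 = 10]
  20 = 2·10 + 0   → remainder 0, stop. gcd = 10 (last nonzero row E).
So gcd(230, 300) = 10, with Bézout identity 10·300 − 13·230 = 10. Containment (⊇): the Bézout identity exhibits 10 as an element of (230, 300), giving (10) ⊆ (230, 300). Containment (⊆): since 10 | 230 and 10 | 300 (230 = 10·23, 300 = 10·30), every Z-linear combination of 230 and 300 is divisible by 10, so (230, 300) ⊆ (10). Therefore (230, 300) = (10), d = 10.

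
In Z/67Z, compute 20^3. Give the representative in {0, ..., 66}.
27

Use repeated squaring. Binary(3) = 11. Walk through the bits of the exponent 3 left-to-right: at each bit after the leading one, square the running value, then multiply by 20 if the bit is 1 (always reducing mod 67):
  bit 1 = 1 (leading): start with 20.
  bit 2 = 1: square 20^2 = 400 ≡ 65; bit is 1, so multiply 65·20 = 1300 ≡ 27 (mod 67).
Final value: 20^3 ≡ 27 (mod 67).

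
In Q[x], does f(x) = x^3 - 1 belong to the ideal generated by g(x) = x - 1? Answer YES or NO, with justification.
YES

In Q[x] the ideal (g) consists of all multiples of g, so f ∈ (g) iff g | f, i.e. iff the remainder of f on division by g is 0. Divide f by g (g is monic, so eliminate the leading term of the running remainder at each step):
  leading term x^3: subtract (x^2)·g(x) = x^3 - x^2, leaving x^2 - 1
  leading term x^2: subtract (x)·g(x) = x^2 - x, leaving x - 1
  leading term x: subtract (1)·g(x) = x - 1, leaving 0
The remainder is 0, so f(x) = g(x) · h(x) with h(x) = x^2 + x + 1. Hence g | f, i.e. f ∈ (g).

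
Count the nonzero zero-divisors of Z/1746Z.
In Z/1746Z each nonzero element is either a unit (gcd with 1746 is 1) or a zero-divisor (gcd > 1). The number of units is φ(1746): factorise 1746 = 2 · 3^2 · 97, so φ(1746) = (2 − 1) · (3^2 − 3^1) · (97 − 1) = 1 · 6 · 96 = 576. The nonzero elements number 1746 − 1 = 1745. Hence the nonzero zero-divisors number 1745 − 576 = 1169.

Final answer: Z/1746Z has 1169 nonzero zero-divisors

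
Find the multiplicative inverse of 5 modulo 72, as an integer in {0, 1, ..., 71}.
5^(−1) ≡ 29 (mod 72)

Apply the extended Euclidean algorithm to (72, 5), tracking rows (r, s, t) with s·72 + t·5 = r. Each division r_prev = q·r_cur + r_new produces the new row as (previous row) − q·(current row):
  row A: (72, 1, 0)   [1·72 + 0·5 = 72]
  row B: (5, 0, 1)   [0·72 + 1·5 = 5]
  72 = 14·5 + 2   → row C = row A − 14·row B = (2, 1, −14)   [check: 1·72 − 14·5 = 2]
  5 = 2·2 + 1   → row D = row B − 2·row C = (1, −2, 29)   [check: −2·72 + 29·5 = 1]
  2 = 2·1 + 0   → remainder 0, stop. gcd = 1 (last nonzero row D).
The gcd is 1, so 5 is invertible mod 72. The last nonzero row gives −2·72 + 29·5 = 1, so t = 29. So 5^(−1) ≡ 29 (mod 72). Verify: 5 · 29 = 145 ≡ 1 (mod 72). ✓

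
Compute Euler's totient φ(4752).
φ(4752) = 1440

φ is multiplicative, with φ(p^e) = p^e − p^(e−1). Factorise 4752 = 2^4 · 3^3 · 11. Then
  φ(4752) = (2^4 − 2^3) · (3^3 − 3^2) · (11 − 1) = 8 · 18 · 10 = 1440.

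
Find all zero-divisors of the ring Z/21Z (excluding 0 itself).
An element a ∈ Z/21Z (with a ≠ 0) is a zero-divisor iff gcd(a, 21) > 1 (because a is a unit precisely when gcd(a, n) = 1, and in Z/nZ every nonzero, non-unit element is a zero-divisor). Scan a = 1, ..., 20 and keep those with gcd(a, 21) > 1:
  gcd(3, 21) = 3, gcd(6, 21) = 3, gcd(7, 21) = 7, gcd(9, 21) = 3, gcd(12, 21) = 3, gcd(14, 21) = 7, gcd(15, 21) = 3, gcd(18, 21) = 3.
All other a ∈ {1, ..., 20} have gcd(a, 21) = 1 and are units. So the nonzero zero-divisors are exactly the 8 values of a appearing in this scan.

Final answer: nonzero zero-divisors of Z/21Z = {3, 6, 7, 9, 12, 14, 15, 18}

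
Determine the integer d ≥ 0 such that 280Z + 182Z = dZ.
In the PID Z, (a, b) is generated by gcd(a, b). Compute gcd(280, 182) with the extended Euclidean algorithm, tracking rows (r, s, t) with s·280 + t·182 = r:
  row A: (280, 1, 0)   [1·280 + 0·182 = 280]
  row B: (182, 0, 1)   [0·280 + 1·182 = 182]
  280 = 1·182 + 98   → row C = row A − 1·row B = (98, 1, −1)   [check: 1·280 − 1·182 = 98]
  182 = 1·98 + 84   → row D = row B − 1·row C = (84, −1, 2)   [check: −1·280 + 2·182 = 84]
  98 = 1·84 + 14   → row E = row C − 1·row D = (14, 2, −3)   [check: 2·280 − 3·182 = 14]
  84 = 6·14 + 0   → remainder 0, stop. gcd = 14 (last nonzero row E).
So gcd(280, 182) = 14, with Bézout identity 2·280 − 3·182 = 14. Containment (⊇): the Bézout identity exhibits 14 as an element of (280, 182), giving (14) ⊆ (280, 182). Containment (⊆): since 14 | 280 and 14 | 182 (280 = 14·20, 182 = 14·13), every Z-linear combination of 280 and 182 is divisible by 14, so (280, 182) ⊆ (14). Therefore (280, 182) = (14), d = 14.

Final answer: (280, 182) = (14); d = 14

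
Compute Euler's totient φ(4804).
φ is multiplicative, with φ(p^e) = p^e − p^(e−1). Factorise 4804 = 2^2 · 1201. Then
  φ(4804) = (2^2 − 2^1) · (1201 − 1) = 2 · 1200 = 2400.

Final answer: φ(4804) = 2400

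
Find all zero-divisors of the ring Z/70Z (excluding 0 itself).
nonzero zero-divisors of Z/70Z = {2, 4, 5, 6, 7, 8, 10, 12, 14, 15, 16, 18, 20, 21, 22, 24, 25, 26, 28, 30, 32, 34, 35, 36, 38, 40, 42, 44, 45, 46, 48, 49, 50, 52, 54, 55, 56, 58, 60, 62, 63, 64, 65, 66, 68}

An element a ∈ Z/70Z (with a ≠ 0) is a zero-divisor iff gcd(a, 70) > 1 (because a is a unit precisely when gcd(a, n) = 1, and in Z/nZ every nonzero, non-unit element is a zero-divisor). Scan a = 1, ..., 69 and keep those with gcd(a, 70) > 1:
  gcd(2, 70) = 2, gcd(4, 70) = 2, gcd(5, 70) = 5, gcd(6, 70) = 2, gcd(7, 70) = 7, gcd(8, 70) = 2, gcd(10, 70) = 10, gcd(12, 70) = 2, gcd(14, 70) = 14, gcd(15, 70) = 5, gcd(16, 70) = 2, gcd(18, 70) = 2, gcd(20, 70) = 10, gcd(21, 70) = 7, gcd(22, 70) = 2, gcd(24, 70) = 2, gcd(25, 70) = 5, gcd(26, 70) = 2, gcd(28, 70) = 14, gcd(30, 70) = 10, gcd(32, 70) = 2, gcd(34, 70) = 2, gcd(35, 70) = 35, gcd(36, 70) = 2, gcd(38, 70) = 2, gcd(40, 70) = 10, gcd(42, 70) = 14, gcd(44, 70) = 2, gcd(45, 70) = 5, gcd(46, 70) = 2, gcd(48, 70) = 2, gcd(49, 70) = 7, gcd(50, 70) = 10, gcd(52, 70) = 2, gcd(54, 70) = 2, gcd(55, 70) = 5, gcd(56, 70) = 14, gcd(58, 70) = 2, gcd(60, 70) = 10, gcd(62, 70) = 2, gcd(63, 70) = 7, gcd(64, 70) = 2, gcd(65, 70) = 5, gcd(66, 70) = 2, gcd(68, 70) = 2.
All other a ∈ {1, ..., 69} have gcd(a, 70) = 1 and are units. So the nonzero zero-divisors are exactly the 45 values of a appearing in this scan.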